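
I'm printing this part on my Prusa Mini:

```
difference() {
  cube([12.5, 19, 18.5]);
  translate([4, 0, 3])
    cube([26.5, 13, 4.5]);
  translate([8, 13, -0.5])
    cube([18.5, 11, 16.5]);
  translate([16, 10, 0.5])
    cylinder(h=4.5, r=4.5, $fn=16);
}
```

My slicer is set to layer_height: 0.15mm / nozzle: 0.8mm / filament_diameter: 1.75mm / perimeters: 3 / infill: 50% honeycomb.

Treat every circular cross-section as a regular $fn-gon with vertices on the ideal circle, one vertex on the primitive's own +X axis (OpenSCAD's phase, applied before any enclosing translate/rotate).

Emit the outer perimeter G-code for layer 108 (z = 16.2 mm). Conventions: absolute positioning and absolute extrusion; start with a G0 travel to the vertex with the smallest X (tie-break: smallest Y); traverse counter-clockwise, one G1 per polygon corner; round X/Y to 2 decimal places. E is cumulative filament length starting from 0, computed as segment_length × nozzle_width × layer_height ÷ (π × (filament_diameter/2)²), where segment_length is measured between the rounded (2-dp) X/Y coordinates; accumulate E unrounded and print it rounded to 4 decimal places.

G0 X0.00 Y0.00 Z16.20
G1 X12.50 Y0.00 E0.6236
G1 X12.50 Y19.00 E1.5715
G1 X0.00 Y19.00 E2.1952
G1 X0.00 Y0.00 E3.1431

At z = 16.2 mm: the cube (footprint 12.5×19) is included at this height; the cube at (4, 0) is absent (z outside [3, 7.5]); the cube at (8, 13) is not intersected at this z (z outside [-0.5, 16]); the cylinder at (16, 10) does not reach this height (z outside [0.5, 5]); After the difference (first − rest): none of the subtracted shapes is present at this height, so the 12.5×19 cube is unchanged — 1 connected region. The outline is a single polygon with 4 vertices. Extrusion per mm of travel: 0.8 × 0.15 / (π × 0.875²) = 0.049890. Accumulating E over each segment gives final E = 3.1431.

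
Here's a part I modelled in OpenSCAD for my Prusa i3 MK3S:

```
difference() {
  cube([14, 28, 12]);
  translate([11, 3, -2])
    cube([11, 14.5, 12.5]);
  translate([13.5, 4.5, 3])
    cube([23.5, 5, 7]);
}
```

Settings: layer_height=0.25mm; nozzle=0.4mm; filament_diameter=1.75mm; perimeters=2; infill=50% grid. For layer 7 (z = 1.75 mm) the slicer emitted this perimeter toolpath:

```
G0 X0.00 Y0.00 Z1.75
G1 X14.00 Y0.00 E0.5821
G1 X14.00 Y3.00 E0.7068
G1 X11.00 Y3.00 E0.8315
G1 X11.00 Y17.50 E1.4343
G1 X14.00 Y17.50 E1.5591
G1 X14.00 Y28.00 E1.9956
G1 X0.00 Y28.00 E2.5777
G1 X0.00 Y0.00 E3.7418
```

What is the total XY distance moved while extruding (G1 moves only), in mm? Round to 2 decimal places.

90.00 mm

Sum the Euclidean lengths of each G1 segment: total = 90.00 mm.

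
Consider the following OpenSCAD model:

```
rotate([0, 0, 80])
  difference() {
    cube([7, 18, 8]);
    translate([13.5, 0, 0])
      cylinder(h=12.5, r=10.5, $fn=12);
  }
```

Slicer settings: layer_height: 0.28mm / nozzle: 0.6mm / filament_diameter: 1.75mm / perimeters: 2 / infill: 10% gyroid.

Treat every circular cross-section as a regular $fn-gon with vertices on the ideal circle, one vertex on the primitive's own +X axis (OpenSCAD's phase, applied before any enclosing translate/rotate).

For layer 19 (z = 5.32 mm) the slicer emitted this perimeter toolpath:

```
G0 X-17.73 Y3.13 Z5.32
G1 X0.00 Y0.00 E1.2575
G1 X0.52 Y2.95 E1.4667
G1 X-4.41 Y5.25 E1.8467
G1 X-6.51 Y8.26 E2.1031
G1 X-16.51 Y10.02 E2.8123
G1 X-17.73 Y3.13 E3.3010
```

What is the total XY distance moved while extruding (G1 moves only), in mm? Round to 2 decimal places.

47.26 mm

Sum the Euclidean lengths of each G1 segment: total = 47.26 mm.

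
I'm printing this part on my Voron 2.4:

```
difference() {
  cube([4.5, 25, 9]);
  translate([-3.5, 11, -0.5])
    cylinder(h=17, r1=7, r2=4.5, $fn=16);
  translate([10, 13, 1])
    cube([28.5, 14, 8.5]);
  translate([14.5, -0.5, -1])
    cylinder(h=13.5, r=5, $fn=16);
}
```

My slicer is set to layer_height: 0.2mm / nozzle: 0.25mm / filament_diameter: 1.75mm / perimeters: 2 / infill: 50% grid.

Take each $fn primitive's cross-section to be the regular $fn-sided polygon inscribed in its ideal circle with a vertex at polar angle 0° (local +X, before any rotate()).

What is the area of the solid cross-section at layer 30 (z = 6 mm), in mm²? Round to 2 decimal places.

At z = 6 mm: the cube (footprint 4.5×25) is included at this height (area 112.50 mm²); the cone at (-3.5, 11) contributes a regular 16-gon of circumradius 6.044 (interpolated between r1=7 and r2=4.5 at t=0.382) (area = (16/2)·6.044²·sin(360°/16) = 111.84 mm²); the cube at (10, 13) is present — its section is the full 28.5×14 rectangle (area 399.00 mm²); the r=5 cylinder at (14.5, -0.5) gives a regular 16-gon of circumradius 5 (constant along its height) (area = (16/2)·5.000²·sin(360°/16) = 76.54 mm²); After the difference (first − rest): starting from the 4.5×25 cube (112.50 mm²), the cone at (-3.5, 11) partially overlaps it — only the 16.71 mm² overlap (of its 111.84 mm²) is removed, clipping the outline; the 28.5×14 cube at (10, 13) misses the remaining region (no effect); the r=5 cylinder at (14.5, -0.5) misses the remaining region (no effect) — area = 95.79 mm². Overall, the cross-section is a single solid region. Net area = 95.79 mm².

95.79 mm²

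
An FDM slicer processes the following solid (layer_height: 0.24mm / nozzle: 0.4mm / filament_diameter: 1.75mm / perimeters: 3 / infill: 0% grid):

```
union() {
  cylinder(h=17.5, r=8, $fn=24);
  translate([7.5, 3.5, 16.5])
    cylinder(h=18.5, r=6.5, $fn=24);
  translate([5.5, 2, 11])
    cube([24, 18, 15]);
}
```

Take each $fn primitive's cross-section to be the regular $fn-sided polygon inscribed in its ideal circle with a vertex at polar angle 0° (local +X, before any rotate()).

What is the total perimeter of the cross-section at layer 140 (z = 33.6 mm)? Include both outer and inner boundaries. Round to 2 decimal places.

40.72 mm

At z = 33.6 mm: the cylinder does not reach this height (z outside [0, 17.5]); the r=6.5 cylinder at (7.5, 3.5) contributes a regular 24-gon of circumradius 6.5 (perimeter = 2·24·6.500·sin(180°/24) = 40.72 mm); the cube at (5.5, 2) is not intersected at this z (z outside [11, 26]); Taking the union: only the r=6.5 cylinder at (7.5, 3.5) is present, so the union is just that shape — boundary = 40.72 mm. Overall, the cross-section is a single solid region. Total boundary length (outer) = 40.72 mm.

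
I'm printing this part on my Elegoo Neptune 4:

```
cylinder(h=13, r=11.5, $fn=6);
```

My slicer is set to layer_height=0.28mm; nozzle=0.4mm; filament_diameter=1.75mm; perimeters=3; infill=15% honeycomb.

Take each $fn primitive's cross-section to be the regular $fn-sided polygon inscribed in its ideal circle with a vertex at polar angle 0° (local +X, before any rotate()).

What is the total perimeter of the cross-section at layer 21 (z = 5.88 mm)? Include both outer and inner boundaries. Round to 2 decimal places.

69.00 mm

At z = 5.88 mm: the r=11.5 cylinder gives a regular 6-gon of circumradius 11.5 (constant along its height) (perimeter = 2·6·11.500·sin(180°/6) = 69.00 mm). Overall, the cross-section is a single solid region. Total boundary length (outer) = 69.00 mm.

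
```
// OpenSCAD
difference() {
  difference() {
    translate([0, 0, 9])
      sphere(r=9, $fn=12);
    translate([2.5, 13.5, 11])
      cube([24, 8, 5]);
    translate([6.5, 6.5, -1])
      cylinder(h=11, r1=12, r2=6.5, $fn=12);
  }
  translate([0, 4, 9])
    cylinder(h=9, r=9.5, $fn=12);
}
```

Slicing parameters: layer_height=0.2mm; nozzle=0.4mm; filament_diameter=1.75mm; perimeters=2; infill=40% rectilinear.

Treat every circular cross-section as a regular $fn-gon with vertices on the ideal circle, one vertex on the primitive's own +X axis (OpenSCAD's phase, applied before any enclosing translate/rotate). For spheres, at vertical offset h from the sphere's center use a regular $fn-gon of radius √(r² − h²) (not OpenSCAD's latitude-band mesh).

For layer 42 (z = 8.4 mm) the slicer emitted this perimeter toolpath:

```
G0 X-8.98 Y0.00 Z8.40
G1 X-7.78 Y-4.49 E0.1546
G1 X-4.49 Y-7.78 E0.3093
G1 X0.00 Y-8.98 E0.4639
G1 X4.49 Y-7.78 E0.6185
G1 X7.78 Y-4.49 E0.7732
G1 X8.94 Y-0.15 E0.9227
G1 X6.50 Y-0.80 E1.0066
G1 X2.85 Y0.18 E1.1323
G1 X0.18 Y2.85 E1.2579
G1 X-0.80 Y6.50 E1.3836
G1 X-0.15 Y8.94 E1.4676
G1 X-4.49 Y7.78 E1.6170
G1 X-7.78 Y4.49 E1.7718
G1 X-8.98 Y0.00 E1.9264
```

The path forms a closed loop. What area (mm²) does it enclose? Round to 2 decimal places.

181.48 mm²

Apply the shoelace formula to the sequence of (X, Y) vertices; enclosed area = 181.48 mm².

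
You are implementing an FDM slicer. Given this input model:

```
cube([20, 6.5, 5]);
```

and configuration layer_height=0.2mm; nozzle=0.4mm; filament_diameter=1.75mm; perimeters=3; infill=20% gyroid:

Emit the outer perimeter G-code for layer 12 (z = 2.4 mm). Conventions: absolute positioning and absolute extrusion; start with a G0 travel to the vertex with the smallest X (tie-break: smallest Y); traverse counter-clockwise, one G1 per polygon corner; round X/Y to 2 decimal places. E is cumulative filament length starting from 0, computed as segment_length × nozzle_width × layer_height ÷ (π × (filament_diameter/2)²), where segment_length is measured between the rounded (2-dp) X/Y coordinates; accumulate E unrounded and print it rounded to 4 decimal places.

At z = 2.4 mm: the 20×6.5 cube contributes its full rectangle. The outline is a single polygon with 4 vertices. Extrusion per mm of travel: 0.4 × 0.2 / (π × 0.875²) = 0.033260. Accumulating E over each segment gives final E = 1.7628.

G0 X0.00 Y0.00 Z2.40
G1 X20.00 Y0.00 E0.6652
G1 X20.00 Y6.50 E0.8814
G1 X0.00 Y6.50 E1.5466
G1 X0.00 Y0.00 E1.7628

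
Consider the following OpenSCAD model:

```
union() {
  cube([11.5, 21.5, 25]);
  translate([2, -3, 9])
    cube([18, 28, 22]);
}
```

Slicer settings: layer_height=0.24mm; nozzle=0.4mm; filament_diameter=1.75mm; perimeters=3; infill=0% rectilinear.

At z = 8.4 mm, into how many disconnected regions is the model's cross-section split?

1

At z = 8.4 mm: the 11.5×21.5 cube contributes its full rectangle; the cube at (2, -3) does not reach this height (z outside [9, 31]); Merging all regions: only the 11.5×21.5 cube is present, so the union is just that shape — 1 connected region. The result has 1 disconnected region.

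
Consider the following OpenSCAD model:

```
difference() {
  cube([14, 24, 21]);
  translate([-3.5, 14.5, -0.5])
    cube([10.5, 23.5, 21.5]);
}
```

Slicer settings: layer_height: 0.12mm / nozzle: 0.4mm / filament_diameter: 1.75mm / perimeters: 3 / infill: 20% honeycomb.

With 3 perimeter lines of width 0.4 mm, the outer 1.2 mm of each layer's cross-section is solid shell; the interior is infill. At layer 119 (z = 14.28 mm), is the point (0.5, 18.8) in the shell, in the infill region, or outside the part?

outside

At z = 14.28 mm: the cube is present — its section is the full 14×24 rectangle; the 10.5×23.5 cube at (-3.5, 14.5) contributes its full rectangle; Taking the first minus the rest: starting from the 14×24 cube, the 10.5×23.5 cube at (-3.5, 14.5) partially overlaps it — only the 66.50 mm² overlap (of its 246.75 mm²) is removed, clipping the outline — 1 connected region. Overall, the cross-section is a single solid region. The nearest boundary edge runs (0.00, 14.50)→(7.00, 14.50); distance from the point to it = 4.30 mm. The point is not inside any of the regions above, so it lies outside the cross-section (4.30 mm from the nearest boundary).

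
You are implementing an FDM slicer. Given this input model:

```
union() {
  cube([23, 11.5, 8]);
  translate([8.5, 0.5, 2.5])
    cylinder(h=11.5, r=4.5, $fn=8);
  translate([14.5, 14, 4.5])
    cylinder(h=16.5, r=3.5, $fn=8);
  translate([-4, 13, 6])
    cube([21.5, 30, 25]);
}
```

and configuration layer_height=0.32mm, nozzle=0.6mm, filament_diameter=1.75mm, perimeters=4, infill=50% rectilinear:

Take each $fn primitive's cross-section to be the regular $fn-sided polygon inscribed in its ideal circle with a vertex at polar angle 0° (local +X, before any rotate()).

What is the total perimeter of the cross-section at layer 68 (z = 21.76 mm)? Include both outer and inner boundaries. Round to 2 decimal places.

103.00 mm

At z = 21.76 mm: the cube does not reach this height (z outside [0, 8]); the cylinder at (8.5, 0.5) does not reach this height (z outside [2.5, 14]); the cylinder at (14.5, 14) does not reach this height (z outside [4.5, 21]); the cube at (-4, 13) (footprint 21.5×30) is included at this height (perimeter 103.00 mm); Merging all regions: only the 21.5×30 cube at (-4, 13) is present, so the union is just that shape — boundary = 103.00 mm. Overall, the cross-section is a single solid region. Total boundary length (outer) = 103.00 mm.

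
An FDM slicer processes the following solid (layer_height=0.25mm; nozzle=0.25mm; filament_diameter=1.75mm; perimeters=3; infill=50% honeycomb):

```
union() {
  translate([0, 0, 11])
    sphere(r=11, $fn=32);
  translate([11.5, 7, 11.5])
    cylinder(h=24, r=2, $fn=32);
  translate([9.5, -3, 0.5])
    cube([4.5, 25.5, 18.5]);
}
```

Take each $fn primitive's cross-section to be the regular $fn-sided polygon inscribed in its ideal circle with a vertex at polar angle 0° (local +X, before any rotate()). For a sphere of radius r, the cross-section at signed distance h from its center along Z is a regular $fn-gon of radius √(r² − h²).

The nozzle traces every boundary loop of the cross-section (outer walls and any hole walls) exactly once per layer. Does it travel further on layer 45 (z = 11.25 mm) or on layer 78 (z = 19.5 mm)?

layer 45 (z = 11.25 mm)

Layer 45 (z = 11.25): the r=11 sphere contributes a regular 32-gon of circumradius √(11²−0.25²) = 10.997 (perimeter = 2·32·10.997·sin(180°/32) = 68.99 mm); the cylinder at (11.5, 7) does not reach this height (z outside [11.5, 35.5]); the cube at (9.5, -3) (footprint 4.5×25.5) is included at this height (perimeter 60.00 mm); Taking the union: the regions partially overlap (shared area 9.37 mm²), so the edge portions inside another operand are dropped and the merged outline is re-measured after clipping — boundary = 110.76 mm. So its perimeter = 110.76 mm. Layer 78 (z = 19.5): the r=11 sphere slices to a regular 32-gon of circumradius 6.982 (√(r²−h²) with h=8.5 from center) (perimeter = 2·32·6.982·sin(180°/32) = 43.80 mm); the r=2 cylinder at (11.5, 7) gives a regular 32-gon of circumradius 2 (constant along its height) (perimeter = 2·32·2.000·sin(180°/32) = 12.55 mm); the cube at (9.5, -3) does not reach this height (z outside [0.5, 19]); Taking the union: the 2 present regions are separate (no shared area or edge), so areas and boundary lengths simply add and each stays a separate island — boundary = 56.35 mm. So its perimeter = 56.35 mm. Layer 45 is larger (110.76 vs 56.35 mm).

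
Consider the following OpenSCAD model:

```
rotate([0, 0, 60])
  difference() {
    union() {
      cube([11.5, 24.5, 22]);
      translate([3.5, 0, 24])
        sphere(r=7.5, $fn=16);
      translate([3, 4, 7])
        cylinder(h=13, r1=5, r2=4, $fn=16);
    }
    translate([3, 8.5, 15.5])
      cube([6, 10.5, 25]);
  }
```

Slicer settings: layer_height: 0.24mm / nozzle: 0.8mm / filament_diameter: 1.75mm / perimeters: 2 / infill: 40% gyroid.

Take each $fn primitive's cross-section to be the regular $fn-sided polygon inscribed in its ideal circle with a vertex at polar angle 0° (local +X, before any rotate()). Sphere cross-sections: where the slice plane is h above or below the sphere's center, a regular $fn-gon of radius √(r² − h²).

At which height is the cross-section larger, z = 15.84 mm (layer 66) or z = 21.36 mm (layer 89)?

Layer 66 (z = 15.84): the cube (footprint 11.5×24.5) is included at this height (area 281.75 mm²); the sphere at (3.5, 0) is not intersected at this z (|z−center|=8.160 > r=7.5); the cone at (3, 4): at t=0.680 of its height the radius interpolates to r₁+(r₂−r₁)t = 4.320, giving a regular 16-gon of that circumradius (area = (16/2)·4.320²·sin(360°/16) = 57.13 mm²); Combining (union): the regions partially overlap — summed areas 338.88 mm² minus the doubly-counted overlap 51.33 mm² gives 287.55 mm² — area = 287.55 mm²; the cube at (3, 8.5) is present — its section is the full 6×10.5 rectangle (area 63.00 mm²); Taking the first minus the rest: starting from that combined region (287.55 mm²), the 6×10.5 cube at (3, 8.5) lies wholly inside it (removes its full 63.00 mm² and its 33.00 mm outline becomes a hole wall) — area = 224.55 mm²; (whole slice rotated 60° about Z — lengths, areas and connectivity unchanged). So its area = 224.55 mm². Layer 89 (z = 21.36): the 11.5×24.5 cube contributes its full rectangle (area 281.75 mm²); the r=7.5 sphere at (3.5, 0) slices to a regular 16-gon of circumradius 7.020 (√(r²−h²) with h=2.64 from center) (area = (16/2)·7.020²·sin(360°/16) = 150.87 mm²); the cone at (3, 4) is absent (z outside [7, 20]); Combining (union): the regions partially overlap — summed areas 432.62 mm² minus the doubly-counted overlap 60.91 mm² gives 371.71 mm² — area = 371.71 mm²; the cube at (3, 8.5) (footprint 6×10.5) is included at this height (area 63.00 mm²); After the difference (first − rest): starting from that combined region (371.71 mm²), the 6×10.5 cube at (3, 8.5) lies wholly inside it (removes its full 63.00 mm² and its 33.00 mm outline becomes a hole wall) — area = 308.71 mm²; (rotated 60° about Z; rotation is an isometry so areas/perimeters/island counts are preserved). So its area = 308.71 mm². Layer 89 is larger (308.71 vs 224.55 mm²).

layer 89 (z = 21.36 mm)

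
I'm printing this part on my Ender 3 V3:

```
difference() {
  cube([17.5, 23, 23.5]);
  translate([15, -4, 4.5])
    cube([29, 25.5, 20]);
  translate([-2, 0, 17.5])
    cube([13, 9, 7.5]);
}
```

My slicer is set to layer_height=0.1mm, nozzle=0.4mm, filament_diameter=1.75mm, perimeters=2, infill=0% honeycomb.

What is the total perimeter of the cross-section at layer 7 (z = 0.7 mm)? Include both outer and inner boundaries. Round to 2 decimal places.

81.00 mm

At z = 0.7 mm: the cube is present — its section is the full 17.5×23 rectangle (perimeter 81.00 mm); the cube at (15, -4) does not reach this height (z outside [4.5, 24.5]); the cube at (-2, 0) is not intersected at this z (z outside [17.5, 25]); Subtracting the remaining from the first: none of the subtracted shapes is present at this height, so the 17.5×23 cube is unchanged — boundary = 81.00 mm. Overall, the cross-section is a single solid region. Total boundary length (outer) = 81.00 mm.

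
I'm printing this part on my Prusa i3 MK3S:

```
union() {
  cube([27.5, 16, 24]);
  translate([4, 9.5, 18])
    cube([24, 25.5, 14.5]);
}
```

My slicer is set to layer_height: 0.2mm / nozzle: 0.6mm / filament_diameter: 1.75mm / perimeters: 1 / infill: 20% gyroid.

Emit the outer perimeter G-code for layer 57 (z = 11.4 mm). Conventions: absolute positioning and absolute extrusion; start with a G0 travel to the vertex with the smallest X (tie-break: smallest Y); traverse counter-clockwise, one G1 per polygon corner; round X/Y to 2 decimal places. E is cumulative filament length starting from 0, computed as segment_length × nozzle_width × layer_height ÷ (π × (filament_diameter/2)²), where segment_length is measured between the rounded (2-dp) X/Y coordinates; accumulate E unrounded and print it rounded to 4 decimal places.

G0 X0.00 Y0.00 Z11.40
G1 X27.50 Y0.00 E1.3720
G1 X27.50 Y16.00 E2.1702
G1 X0.00 Y16.00 E3.5422
G1 X0.00 Y0.00 E4.3404

At z = 11.4 mm: the 27.5×16 cube contributes its full rectangle; the cube at (4, 9.5) is absent (z outside [18, 32.5]); Combining (union): only the 27.5×16 cube is present, so the union is just that shape — 1 connected region. The outline is a single polygon with 4 vertices. Extrusion per mm of travel: 0.6 × 0.2 / (π × 0.875²) = 0.049890. Accumulating E over each segment gives final E = 4.3404.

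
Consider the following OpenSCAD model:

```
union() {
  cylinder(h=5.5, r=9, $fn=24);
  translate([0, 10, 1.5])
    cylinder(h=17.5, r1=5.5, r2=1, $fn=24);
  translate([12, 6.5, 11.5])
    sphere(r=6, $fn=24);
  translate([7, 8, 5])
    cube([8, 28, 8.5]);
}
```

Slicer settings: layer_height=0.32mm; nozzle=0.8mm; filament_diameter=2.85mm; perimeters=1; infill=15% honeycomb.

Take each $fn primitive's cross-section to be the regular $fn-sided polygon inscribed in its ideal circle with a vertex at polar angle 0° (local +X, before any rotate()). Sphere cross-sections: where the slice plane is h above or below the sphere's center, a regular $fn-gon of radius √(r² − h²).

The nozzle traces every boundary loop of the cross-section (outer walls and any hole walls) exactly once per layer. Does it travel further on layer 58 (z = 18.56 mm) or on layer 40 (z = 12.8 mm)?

Layer 58 (z = 18.56): the cylinder does not reach this height (z outside [0, 5.5]); the cone at (0, 10) (r1=5.5→r2=1) has section circumradius 1.113 here — a regular 24-gon (perimeter = 2·24·1.113·sin(180°/24) = 6.97 mm); the sphere at (12, 6.5) is not intersected at this z (|z−center|=7.060 > r=6); the cube at (7, 8) is not intersected at this z (z outside [5, 13.5]); Taking the union: only the cone at (0, 10) is present, so the union is just that shape — boundary = 6.97 mm. So its perimeter = 6.97 mm. Layer 40 (z = 12.8): the cylinder is absent (z outside [0, 5.5]); the cone at (0, 10) (r1=5.5→r2=1) has section circumradius 2.594 here — a regular 24-gon (perimeter = 2·24·2.594·sin(180°/24) = 16.25 mm); the sphere at (12, 6.5): section is a regular 24-gon, circumradius = √(r²−h²) = √(6²−1.3²) = 5.857 (perimeter = 2·24·5.857·sin(180°/24) = 36.70 mm); the cube at (7, 8) is present — its section is the full 8×28 rectangle (perimeter 72.00 mm); Merging all regions: the regions partially overlap (shared area 29.64 mm²), so the edge portions inside another operand are dropped and the merged outline is re-measured after clipping — boundary = 102.77 mm. So its perimeter = 102.77 mm. Layer 40 is larger (102.77 vs 6.97 mm).

layer 40 (z = 12.8 mm)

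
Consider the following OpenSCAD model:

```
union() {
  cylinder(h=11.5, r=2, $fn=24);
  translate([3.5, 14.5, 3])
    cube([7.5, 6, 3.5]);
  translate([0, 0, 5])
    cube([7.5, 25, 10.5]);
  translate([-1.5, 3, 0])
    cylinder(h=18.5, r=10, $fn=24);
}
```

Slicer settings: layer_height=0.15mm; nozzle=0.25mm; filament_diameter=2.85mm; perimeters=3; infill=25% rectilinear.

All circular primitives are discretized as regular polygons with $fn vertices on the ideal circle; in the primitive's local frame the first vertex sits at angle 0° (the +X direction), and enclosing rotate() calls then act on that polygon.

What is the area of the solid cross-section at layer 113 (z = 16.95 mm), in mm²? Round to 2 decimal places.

At z = 16.95 mm: the cylinder is not intersected at this z (z outside [0, 11.5]); the cube at (3.5, 14.5) is not intersected at this z (z outside [3, 6.5]); the cube is not intersected at this z (z outside [5, 15.5]); the cylinder at (-1.5, 3): section is a regular 24-gon, circumradius r=10 (area = (24/2)·10.000²·sin(360°/24) = 310.58 mm²); Combining (union): only the r=10 cylinder at (-1.5, 3) is present, so the union is just that shape — area = 310.58 mm². Overall, the cross-section is a single solid region. Net area = 310.58 mm².

310.58 mm²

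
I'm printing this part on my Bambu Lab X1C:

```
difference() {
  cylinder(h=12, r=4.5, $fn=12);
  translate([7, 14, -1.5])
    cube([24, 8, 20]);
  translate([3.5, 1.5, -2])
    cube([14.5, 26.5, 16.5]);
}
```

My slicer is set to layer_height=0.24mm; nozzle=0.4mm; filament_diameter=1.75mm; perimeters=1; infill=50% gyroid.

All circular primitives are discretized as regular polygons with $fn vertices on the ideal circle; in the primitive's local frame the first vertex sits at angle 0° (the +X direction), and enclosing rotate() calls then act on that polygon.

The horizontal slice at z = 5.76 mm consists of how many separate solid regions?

At z = 5.76 mm: the r=4.5 cylinder contributes a regular 12-gon of circumradius 4.5; the 24×8 cube at (7, 14) contributes its full rectangle; the cube at (3.5, 1.5) (footprint 14.5×26.5) is included at this height; Subtracting the remaining from the first: starting from the r=4.5 cylinder, the 24×8 cube at (7, 14) misses the remaining region (no effect); the 14.5×26.5 cube at (3.5, 1.5) partially overlaps it — only the 0.45 mm² overlap (of its 384.25 mm²) is removed, clipping the outline — 1 connected region. The result has 1 disconnected region.

1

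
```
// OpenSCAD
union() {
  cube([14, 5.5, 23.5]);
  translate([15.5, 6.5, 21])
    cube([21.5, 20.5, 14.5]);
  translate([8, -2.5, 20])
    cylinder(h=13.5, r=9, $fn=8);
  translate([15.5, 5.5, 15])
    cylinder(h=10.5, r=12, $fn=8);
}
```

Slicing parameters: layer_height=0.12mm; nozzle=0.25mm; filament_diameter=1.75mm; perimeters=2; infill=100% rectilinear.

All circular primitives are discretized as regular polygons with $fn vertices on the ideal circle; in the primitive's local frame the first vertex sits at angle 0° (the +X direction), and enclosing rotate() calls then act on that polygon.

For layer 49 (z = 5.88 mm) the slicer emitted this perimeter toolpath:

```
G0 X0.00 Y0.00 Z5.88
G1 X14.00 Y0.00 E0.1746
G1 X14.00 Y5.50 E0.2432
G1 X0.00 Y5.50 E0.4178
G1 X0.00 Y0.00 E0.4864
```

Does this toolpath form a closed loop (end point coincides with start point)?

yes

Start point (G0): (0.00, 0.00). End point (last G1): the path returns to the start — closed.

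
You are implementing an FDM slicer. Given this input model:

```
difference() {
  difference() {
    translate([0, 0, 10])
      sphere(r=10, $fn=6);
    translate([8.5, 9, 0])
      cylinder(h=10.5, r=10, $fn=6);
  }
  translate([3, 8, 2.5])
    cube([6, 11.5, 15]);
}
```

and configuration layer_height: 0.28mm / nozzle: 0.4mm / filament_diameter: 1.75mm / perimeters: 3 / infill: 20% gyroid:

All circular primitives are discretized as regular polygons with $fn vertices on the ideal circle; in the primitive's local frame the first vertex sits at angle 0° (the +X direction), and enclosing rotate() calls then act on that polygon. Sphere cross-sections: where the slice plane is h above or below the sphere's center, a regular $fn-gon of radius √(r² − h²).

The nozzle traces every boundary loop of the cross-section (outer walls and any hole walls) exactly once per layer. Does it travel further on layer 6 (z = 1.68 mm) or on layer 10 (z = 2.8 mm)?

Layer 6 (z = 1.68): the r=10 sphere slices to a regular 6-gon of circumradius 5.548 (√(r²−h²) with h=8.32 from center) (perimeter = 2·6·5.548·sin(180°/6) = 33.29 mm); the cylinder at (8.5, 9): section is a regular 6-gon, circumradius r=10 (perimeter = 2·6·10.000·sin(180°/6) = 60.00 mm); Taking the first minus the rest: starting from the r=10 sphere, the r=10 cylinder at (8.5, 9) partially overlaps it — only the 8.27 mm² overlap (of its 259.81 mm²) is removed, clipping the outline — boundary = 33.29 mm; the cube at (3, 8) does not reach this height (z outside [2.5, 17.5]); Subtracting the remaining from the first: none of the subtracted shapes is present at this height, so that combined region is unchanged — boundary = 33.29 mm. So its perimeter = 33.29 mm. Layer 10 (z = 2.8): the r=10 sphere contributes a regular 6-gon of circumradius √(10²−7.2²) = 6.940 (perimeter = 2·6·6.940·sin(180°/6) = 41.64 mm); the r=10 cylinder at (8.5, 9) contributes a regular 6-gon of circumradius 10 (perimeter = 2·6·10.000·sin(180°/6) = 60.00 mm); Subtracting the remaining from the first: starting from the r=10 sphere, the r=10 cylinder at (8.5, 9) partially overlaps it — only the 18.39 mm² overlap (of its 259.81 mm²) is removed, clipping the outline — boundary = 41.64 mm; the 6×11.5 cube at (3, 8) contributes its full rectangle (perimeter 35.00 mm); Taking the first minus the rest: starting from the result so far, the 6×11.5 cube at (3, 8) misses the remaining region (no effect) — boundary = 41.64 mm. So its perimeter = 41.64 mm. Layer 10 is larger (41.64 vs 33.29 mm).

layer 10 (z = 2.8 mm)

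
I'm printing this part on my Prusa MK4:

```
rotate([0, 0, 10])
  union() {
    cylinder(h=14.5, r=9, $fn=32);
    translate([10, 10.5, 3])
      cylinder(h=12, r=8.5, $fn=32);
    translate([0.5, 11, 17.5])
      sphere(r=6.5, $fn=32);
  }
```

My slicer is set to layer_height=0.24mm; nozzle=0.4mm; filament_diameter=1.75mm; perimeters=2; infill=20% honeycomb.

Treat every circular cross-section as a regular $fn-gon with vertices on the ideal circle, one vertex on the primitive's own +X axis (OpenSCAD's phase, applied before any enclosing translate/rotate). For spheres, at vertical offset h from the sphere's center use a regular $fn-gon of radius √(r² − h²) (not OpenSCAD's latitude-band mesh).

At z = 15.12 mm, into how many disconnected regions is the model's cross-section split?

1

At z = 15.12 mm: the cylinder does not reach this height (z outside [0, 14.5]); the cylinder at (10, 10.5) is not intersected at this z (z outside [3, 15]); the r=6.5 sphere at (0.5, 11) slices to a regular 32-gon of circumradius 6.049 (√(r²−h²) with h=2.38 from center); Taking the union: only the r=6.5 sphere at (0.5, 11) is present, so the union is just that shape — 1 connected region; (rotated 10° about Z; rotation is an isometry so areas/perimeters/island counts are preserved). The result has 1 disconnected region.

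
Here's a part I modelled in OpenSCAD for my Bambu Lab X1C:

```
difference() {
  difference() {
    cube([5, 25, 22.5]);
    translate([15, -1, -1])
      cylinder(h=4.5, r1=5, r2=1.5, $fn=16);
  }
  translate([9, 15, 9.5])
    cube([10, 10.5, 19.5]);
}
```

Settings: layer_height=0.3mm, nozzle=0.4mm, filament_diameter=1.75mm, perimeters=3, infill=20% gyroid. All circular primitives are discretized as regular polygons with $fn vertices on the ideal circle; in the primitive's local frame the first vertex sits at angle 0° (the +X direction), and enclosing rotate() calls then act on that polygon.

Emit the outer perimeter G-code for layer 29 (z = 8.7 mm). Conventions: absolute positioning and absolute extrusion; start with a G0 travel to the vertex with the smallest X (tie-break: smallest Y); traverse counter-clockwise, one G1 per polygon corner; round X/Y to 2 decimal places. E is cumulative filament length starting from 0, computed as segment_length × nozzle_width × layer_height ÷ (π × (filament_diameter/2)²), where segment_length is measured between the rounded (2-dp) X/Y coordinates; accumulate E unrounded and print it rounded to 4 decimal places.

At z = 8.7 mm: the cube (footprint 5×25) is included at this height; the cone at (15, -1) is not intersected at this z (z outside [-1, 3.5]); Subtracting the remaining from the first: none of the subtracted shapes is present at this height, so the 5×25 cube is unchanged — 1 connected region; the cube at (9, 15) does not reach this height (z outside [9.5, 29]); Subtracting the remaining from the first: none of the subtracted shapes is present at this height, so the result so far is unchanged — 1 connected region. The outline is a single polygon with 4 vertices. Extrusion per mm of travel: 0.4 × 0.3 / (π × 0.875²) = 0.049890. Accumulating E over each segment gives final E = 2.9934.

G0 X0.00 Y0.00 Z8.70
G1 X5.00 Y0.00 E0.2495
G1 X5.00 Y25.00 E1.4967
G1 X0.00 Y25.00 E1.7462
G1 X0.00 Y0.00 E2.9934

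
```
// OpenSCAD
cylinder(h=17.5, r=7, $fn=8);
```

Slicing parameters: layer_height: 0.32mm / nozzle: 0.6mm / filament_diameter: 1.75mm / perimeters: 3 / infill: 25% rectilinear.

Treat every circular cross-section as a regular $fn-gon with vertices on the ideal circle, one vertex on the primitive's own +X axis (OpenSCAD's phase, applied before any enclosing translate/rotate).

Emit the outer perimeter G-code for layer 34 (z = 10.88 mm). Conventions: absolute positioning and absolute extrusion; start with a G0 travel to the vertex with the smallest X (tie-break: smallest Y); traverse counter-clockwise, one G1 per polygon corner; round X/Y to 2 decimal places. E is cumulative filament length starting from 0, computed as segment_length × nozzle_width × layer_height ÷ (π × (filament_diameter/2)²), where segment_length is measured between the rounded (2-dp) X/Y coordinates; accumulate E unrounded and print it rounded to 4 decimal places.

G0 X-7.00 Y0.00 Z10.88
G1 X-4.95 Y-4.95 E0.4277
G1 X0.00 Y-7.00 E0.8554
G1 X4.95 Y-4.95 E1.2830
G1 X7.00 Y0.00 E1.7107
G1 X4.95 Y4.95 E2.1384
G1 X0.00 Y7.00 E2.5661
G1 X-4.95 Y4.95 E2.9937
G1 X-7.00 Y0.00 E3.4214

At z = 10.88 mm: the cylinder: section is a regular 8-gon, circumradius r=7. The outline is a single polygon with 8 vertices. Extrusion per mm of travel: 0.6 × 0.32 / (π × 0.875²) = 0.079824. Accumulating E over each segment gives final E = 3.4214.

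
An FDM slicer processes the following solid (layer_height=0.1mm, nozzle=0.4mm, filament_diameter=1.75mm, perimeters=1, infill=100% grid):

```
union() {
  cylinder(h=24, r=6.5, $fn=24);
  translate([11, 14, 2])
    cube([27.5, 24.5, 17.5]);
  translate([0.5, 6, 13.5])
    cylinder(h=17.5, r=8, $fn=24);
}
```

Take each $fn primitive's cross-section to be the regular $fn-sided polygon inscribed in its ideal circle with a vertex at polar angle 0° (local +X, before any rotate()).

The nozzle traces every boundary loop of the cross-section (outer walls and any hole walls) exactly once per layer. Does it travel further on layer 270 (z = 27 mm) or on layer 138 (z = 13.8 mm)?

Layer 270 (z = 27): the cylinder is not intersected at this z (z outside [0, 24]); the cube at (11, 14) does not reach this height (z outside [2, 19.5]); the r=8 cylinder at (0.5, 6) gives a regular 24-gon of circumradius 8 (constant along its height) (perimeter = 2·24·8.000·sin(180°/24) = 50.12 mm); Merging all regions: only the r=8 cylinder at (0.5, 6) is present, so the union is just that shape — boundary = 50.12 mm. So its perimeter = 50.12 mm. Layer 138 (z = 13.8): the r=6.5 cylinder contributes a regular 24-gon of circumradius 6.5 (perimeter = 2·24·6.500·sin(180°/24) = 40.72 mm); the cube at (11, 14) (footprint 27.5×24.5) is included at this height (perimeter 104.00 mm); the cylinder at (0.5, 6): section is a regular 24-gon, circumradius r=8 (perimeter = 2·24·8.000·sin(180°/24) = 50.12 mm); Combining (union): the regions partially overlap (shared area 77.87 mm²), so the edge portions inside another operand are dropped and the merged outline is re-measured after clipping — boundary = 162.21 mm. So its perimeter = 162.21 mm. Layer 138 is larger (162.21 vs 50.12 mm).

layer 138 (z = 13.8 mm)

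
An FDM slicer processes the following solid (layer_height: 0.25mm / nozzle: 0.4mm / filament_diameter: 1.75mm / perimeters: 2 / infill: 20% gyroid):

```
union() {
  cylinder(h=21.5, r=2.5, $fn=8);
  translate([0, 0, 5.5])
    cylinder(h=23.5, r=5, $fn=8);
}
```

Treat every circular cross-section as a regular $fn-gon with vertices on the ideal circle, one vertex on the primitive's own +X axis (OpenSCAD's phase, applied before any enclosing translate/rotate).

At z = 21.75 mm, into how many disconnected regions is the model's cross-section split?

At z = 21.75 mm: the cylinder is absent (z outside [0, 21.5]); the r=5 cylinder gives a regular 8-gon of circumradius 5 (constant along its height); Merging all regions: only the r=5 cylinder is present, so the union is just that shape — 1 connected region. The result has 1 disconnected region.

1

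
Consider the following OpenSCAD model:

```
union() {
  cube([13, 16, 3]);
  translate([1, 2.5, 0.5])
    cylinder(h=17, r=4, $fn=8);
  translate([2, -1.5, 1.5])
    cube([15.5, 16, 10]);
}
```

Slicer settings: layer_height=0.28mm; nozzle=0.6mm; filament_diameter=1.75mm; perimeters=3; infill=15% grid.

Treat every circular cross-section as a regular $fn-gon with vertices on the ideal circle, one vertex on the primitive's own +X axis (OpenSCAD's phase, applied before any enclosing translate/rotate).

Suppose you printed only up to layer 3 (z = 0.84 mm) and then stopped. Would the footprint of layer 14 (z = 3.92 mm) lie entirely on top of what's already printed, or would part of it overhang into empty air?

Compare the two slices. At z = 0.84: the 13×16 cube contributes its full rectangle (area 208.00 mm²); the cylinder at (1, 2.5): section is a regular 8-gon, circumradius r=4 (area = (8/2)·4.000²·sin(360°/8) = 45.25 mm²); the cube at (2, -1.5) is absent (z outside [1.5, 11.5]); Merging all regions: the regions partially overlap — summed areas 253.25 mm² minus the doubly-counted overlap 26.31 mm² gives 226.94 mm² — area = 226.94 mm². At z = 3.92: the cube is not intersected at this z (z outside [0, 3]); the r=4 cylinder at (1, 2.5) gives a regular 8-gon of circumradius 4 (constant along its height) (area = (8/2)·4.000²·sin(360°/8) = 45.25 mm²); the cube at (2, -1.5) (footprint 15.5×16) is included at this height (area 248.00 mm²); Combining (union): the regions partially overlap — summed areas 293.25 mm² minus the doubly-counted overlap 15.04 mm² gives 278.21 mm² — area = 278.21 mm². Checking containment: at z = 3.92 the cross-section extends beyond the z = 0.84 cross-section by about 87.18 mm².

part overhangs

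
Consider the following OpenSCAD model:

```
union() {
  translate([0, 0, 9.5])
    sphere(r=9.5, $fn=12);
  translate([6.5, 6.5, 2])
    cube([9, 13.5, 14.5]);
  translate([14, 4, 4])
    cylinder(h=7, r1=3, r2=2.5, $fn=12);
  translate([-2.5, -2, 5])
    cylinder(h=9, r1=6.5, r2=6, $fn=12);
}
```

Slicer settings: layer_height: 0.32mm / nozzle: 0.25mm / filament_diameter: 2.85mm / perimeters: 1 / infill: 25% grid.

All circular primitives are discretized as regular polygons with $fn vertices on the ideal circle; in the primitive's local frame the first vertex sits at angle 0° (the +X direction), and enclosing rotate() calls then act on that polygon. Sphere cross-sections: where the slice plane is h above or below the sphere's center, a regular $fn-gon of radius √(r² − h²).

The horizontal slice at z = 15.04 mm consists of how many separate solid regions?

2

At z = 15.04 mm: the r=9.5 sphere contributes a regular 12-gon of circumradius √(9.5²−5.54²) = 7.717; the 9×13.5 cube at (6.5, 6.5) contributes its full rectangle; the cone at (14, 4) does not reach this height (z outside [4, 11]); the cone at (-2.5, -2) does not reach this height (z outside [5, 14]); Taking the union: the 2 present regions are separate (no shared area or edge), so areas and boundary lengths simply add and each stays a separate island — 2 connected regions. The result has 2 disconnected regions.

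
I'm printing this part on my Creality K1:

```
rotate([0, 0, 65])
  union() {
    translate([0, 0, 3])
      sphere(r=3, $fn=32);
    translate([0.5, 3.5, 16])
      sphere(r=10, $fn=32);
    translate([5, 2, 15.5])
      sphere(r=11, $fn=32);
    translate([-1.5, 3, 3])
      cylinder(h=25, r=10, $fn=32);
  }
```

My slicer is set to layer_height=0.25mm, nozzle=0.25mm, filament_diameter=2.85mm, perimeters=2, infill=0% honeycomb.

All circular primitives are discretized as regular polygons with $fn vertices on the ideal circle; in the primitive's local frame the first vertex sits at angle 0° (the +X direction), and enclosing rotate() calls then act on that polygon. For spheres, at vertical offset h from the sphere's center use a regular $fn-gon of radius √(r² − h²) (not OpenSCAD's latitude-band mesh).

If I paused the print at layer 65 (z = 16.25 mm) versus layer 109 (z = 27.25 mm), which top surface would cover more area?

Layer 65 (z = 16.25): the sphere is absent (|z−center|=13.250 > r=3); the r=10 sphere at (0.5, 3.5) contributes a regular 32-gon of circumradius √(10²−0.25²) = 9.997 (area = (32/2)·9.997²·sin(360°/32) = 311.95 mm²); the sphere at (5, 2): section is a regular 32-gon, circumradius = √(r²−h²) = √(11²−0.75²) = 10.974 (area = (32/2)·10.974²·sin(360°/32) = 375.94 mm²); the r=10 cylinder at (-1.5, 3) gives a regular 32-gon of circumradius 10 (constant along its height) (area = (32/2)·10.000²·sin(360°/32) = 312.14 mm²); Combining (union): the regions partially overlap — summed areas 1000.03 mm² minus the doubly-counted overlap 515.98 mm² gives 484.06 mm² — area = 484.06 mm²; (whole slice rotated 65° about Z — lengths, areas and connectivity unchanged). So its area = 484.06 mm². Layer 109 (z = 27.25): the sphere is not intersected at this z (|z−center|=24.250 > r=3); the sphere at (0.5, 3.5) does not reach this height (|z−center|=11.250 > r=10); the sphere at (5, 2) does not reach this height (|z−center|=11.750 > r=11); the cylinder at (-1.5, 3): section is a regular 32-gon, circumradius r=10 (area = (32/2)·10.000²·sin(360°/32) = 312.14 mm²); Merging all regions: only the r=10 cylinder at (-1.5, 3) is present, so the union is just that shape — area = 312.14 mm²; (whole slice rotated 65° about Z — lengths, areas and connectivity unchanged). So its area = 312.14 mm². Layer 65 is larger (484.06 vs 312.14 mm²).

layer 65 (z = 16.25 mm)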